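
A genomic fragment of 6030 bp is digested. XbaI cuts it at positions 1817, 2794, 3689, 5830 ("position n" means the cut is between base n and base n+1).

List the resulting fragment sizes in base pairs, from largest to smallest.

2141, 1817, 977, 895, 200 bp

Linear molecule, 4 cuts → 5 fragments:
  1817 − 0 = 1817 bp
  2794 − 1817 = 977 bp
  3689 − 2794 = 895 bp
  5830 − 3689 = 2141 bp
  6030 − 5830 = 200 bp
Sorted largest to smallest: 2141, 1817, 977, 895, 200 bp.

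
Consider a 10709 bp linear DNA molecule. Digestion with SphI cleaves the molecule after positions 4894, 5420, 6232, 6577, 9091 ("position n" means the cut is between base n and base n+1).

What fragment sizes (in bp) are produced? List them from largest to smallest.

4894, 2514, 1618, 812, 526, 345 bp

Linear molecule, 5 cuts → 6 fragments:
  4894 − 0 = 4894 bp
  5420 − 4894 = 526 bp
  6232 − 5420 = 812 bp
  6577 − 6232 = 345 bp
  9091 − 6577 = 2514 bp
  10709 − 9091 = 1618 bp
Sorted largest to smallest: 4894, 2514, 1618, 812, 526, 345 bp.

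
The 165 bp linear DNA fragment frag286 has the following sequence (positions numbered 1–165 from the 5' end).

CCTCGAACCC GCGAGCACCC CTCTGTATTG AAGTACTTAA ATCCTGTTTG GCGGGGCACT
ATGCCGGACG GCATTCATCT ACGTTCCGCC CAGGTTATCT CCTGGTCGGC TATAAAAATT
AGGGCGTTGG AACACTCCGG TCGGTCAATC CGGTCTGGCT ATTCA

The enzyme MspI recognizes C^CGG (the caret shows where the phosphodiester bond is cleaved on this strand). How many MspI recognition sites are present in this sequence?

CCGG occurs starting at positions 64, 137, 150.
MspI cuts at 3 sites.

3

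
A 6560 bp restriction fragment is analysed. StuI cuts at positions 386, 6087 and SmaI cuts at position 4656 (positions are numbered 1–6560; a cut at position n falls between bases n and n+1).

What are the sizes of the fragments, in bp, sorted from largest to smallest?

4270, 1431, 473, 386 bp

Combined cut positions (sorted): 386, 4656, 6087.
Linear molecule, 3 cuts → 4 fragments:
  386 − 0 = 386 bp
  4656 − 386 = 4270 bp
  6087 − 4656 = 1431 bp
  6560 − 6087 = 473 bp
Sorted largest to smallest: 4270, 1431, 473, 386 bp.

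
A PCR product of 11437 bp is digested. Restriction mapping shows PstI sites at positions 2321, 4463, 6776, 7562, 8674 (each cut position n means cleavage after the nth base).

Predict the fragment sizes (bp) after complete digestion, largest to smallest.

Linear molecule, 5 cuts → 6 fragments:
  2321 − 0 = 2321 bp
  4463 − 2321 = 2142 bp
  6776 − 4463 = 2313 bp
  7562 − 6776 = 786 bp
  8674 − 7562 = 1112 bp
  11437 − 8674 = 2763 bp
Sorted largest to smallest: 2763, 2321, 2313, 2142, 1112, 786 bp.

2763, 2321, 2313, 2142, 1112, 786 bp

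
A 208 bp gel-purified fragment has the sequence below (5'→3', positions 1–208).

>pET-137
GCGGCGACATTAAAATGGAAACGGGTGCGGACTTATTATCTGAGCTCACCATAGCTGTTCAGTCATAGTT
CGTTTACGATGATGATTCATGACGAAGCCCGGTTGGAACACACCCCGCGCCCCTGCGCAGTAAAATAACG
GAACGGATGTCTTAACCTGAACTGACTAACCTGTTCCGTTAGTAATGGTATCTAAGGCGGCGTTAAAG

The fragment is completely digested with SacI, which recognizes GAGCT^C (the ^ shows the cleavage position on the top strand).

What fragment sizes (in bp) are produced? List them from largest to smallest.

The SacI site (GAGCTC) starts at position 42.
SacI cuts after base 5 of each site (before the last base), so after position 46.
Linear molecule, 1 cut → 2 fragments:
  1–46 → 46 bp
  47–208 → 162 bp
Sorted largest to smallest: 162, 46 bp.

162, 46 bp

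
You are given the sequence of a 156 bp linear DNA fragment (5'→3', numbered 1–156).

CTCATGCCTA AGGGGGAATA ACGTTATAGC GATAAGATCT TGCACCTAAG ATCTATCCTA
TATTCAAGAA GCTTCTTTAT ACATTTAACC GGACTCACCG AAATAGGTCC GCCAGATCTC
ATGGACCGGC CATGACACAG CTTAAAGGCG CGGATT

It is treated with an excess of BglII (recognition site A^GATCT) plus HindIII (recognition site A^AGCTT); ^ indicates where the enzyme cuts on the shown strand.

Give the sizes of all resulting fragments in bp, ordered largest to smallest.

45, 42, 35, 20, 14 bp

BglII sites (AGATCT) start at positions 35, 49, 114.
BglII cuts after the first base of each site, so after positions 35, 49, 114.
The HindIII site (AAGCTT) starts at position 69.
HindIII cuts after the first base of each site, so after position 69.
Combined cut positions: 35, 49, 69, 114.
Linear molecule, 4 cuts → 5 fragments:
  1–35 → 35 bp
  36–49 → 14 bp
  50–69 → 20 bp
  70–114 → 45 bp
  115–156 → 42 bp
Sorted largest to smallest: 45, 42, 35, 20, 14 bp.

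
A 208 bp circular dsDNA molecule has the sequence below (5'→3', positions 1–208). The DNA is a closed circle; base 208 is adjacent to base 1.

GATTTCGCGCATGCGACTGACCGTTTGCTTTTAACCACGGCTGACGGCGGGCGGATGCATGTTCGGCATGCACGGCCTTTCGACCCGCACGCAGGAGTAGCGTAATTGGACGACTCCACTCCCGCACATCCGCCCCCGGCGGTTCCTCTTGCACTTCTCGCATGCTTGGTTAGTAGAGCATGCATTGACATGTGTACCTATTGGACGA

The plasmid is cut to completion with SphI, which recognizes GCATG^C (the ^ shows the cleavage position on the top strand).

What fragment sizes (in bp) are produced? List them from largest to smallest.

94, 57, 39, 18 bp

SphI sites (GCATGC) start at positions 9, 66, 160, 178.
SphI cuts after base 5 of each site (before the last base), so after positions 13, 70, 164, 182.
Circular molecule, 4 cuts → 4 fragments:
  14–70 → 57 bp
  71–164 → 94 bp
  165–182 → 18 bp
  183–208 then 1–13 → 26 + 13 = 39 bp
Sorted largest to smallest: 94, 57, 39, 18 bp.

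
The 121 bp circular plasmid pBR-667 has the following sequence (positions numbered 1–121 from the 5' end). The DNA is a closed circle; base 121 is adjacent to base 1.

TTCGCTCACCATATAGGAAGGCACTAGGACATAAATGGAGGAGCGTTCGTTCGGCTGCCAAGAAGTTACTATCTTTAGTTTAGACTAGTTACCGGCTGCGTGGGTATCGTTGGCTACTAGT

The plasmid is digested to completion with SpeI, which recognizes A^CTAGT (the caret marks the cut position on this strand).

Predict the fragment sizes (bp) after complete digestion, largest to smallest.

89, 32 bp

SpeI sites (ACTAGT) start at positions 84, 116.
SpeI cuts after the first base of each site, so after positions 84, 116.
Circular molecule, 2 cuts → 2 fragments:
  85–116 → 32 bp
  117–121 then 1–84 → 5 + 84 = 89 bp
Sorted largest to smallest: 89, 32 bp.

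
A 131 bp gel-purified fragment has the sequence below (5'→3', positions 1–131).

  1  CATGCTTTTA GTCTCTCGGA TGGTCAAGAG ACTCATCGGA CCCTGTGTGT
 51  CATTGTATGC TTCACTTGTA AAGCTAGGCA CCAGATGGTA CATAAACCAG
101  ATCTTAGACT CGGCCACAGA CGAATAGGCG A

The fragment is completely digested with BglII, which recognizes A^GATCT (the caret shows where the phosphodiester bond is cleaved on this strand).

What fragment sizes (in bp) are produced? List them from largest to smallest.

99, 32 bp

The BglII site (AGATCT) starts at position 99.
BglII cuts after the first base of each site, so after position 99.
Linear molecule, 1 cut → 2 fragments:
  1–99 → 99 bp
  100–131 → 32 bp
Sorted largest to smallest: 99, 32 bp.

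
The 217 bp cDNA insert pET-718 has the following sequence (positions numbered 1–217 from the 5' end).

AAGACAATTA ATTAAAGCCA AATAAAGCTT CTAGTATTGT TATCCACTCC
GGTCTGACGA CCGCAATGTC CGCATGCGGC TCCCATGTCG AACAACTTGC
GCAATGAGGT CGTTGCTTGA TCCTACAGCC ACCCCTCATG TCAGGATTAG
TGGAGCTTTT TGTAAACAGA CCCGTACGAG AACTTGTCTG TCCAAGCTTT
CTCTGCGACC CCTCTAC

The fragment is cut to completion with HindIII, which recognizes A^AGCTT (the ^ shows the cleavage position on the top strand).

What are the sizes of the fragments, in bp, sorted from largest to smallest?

HindIII sites (AAGCTT) start at positions 25, 194.
HindIII cuts after the first base of each site, so after positions 25, 194.
Linear molecule, 2 cuts → 3 fragments:
  1–25 → 25 bp
  26–194 → 169 bp
  195–217 → 23 bp
Sorted largest to smallest: 169, 25, 23 bp.

169, 25, 23 bp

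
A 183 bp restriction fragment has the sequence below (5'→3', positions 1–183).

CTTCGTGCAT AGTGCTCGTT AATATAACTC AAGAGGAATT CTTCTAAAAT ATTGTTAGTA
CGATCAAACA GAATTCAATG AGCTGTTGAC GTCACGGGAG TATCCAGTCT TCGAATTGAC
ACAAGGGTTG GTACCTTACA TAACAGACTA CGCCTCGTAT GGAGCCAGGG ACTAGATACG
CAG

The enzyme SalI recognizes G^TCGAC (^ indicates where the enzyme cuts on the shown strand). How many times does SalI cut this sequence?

0

No occurrence of GTCGAC is present in the sequence.
SalI does not cut: 0 sites.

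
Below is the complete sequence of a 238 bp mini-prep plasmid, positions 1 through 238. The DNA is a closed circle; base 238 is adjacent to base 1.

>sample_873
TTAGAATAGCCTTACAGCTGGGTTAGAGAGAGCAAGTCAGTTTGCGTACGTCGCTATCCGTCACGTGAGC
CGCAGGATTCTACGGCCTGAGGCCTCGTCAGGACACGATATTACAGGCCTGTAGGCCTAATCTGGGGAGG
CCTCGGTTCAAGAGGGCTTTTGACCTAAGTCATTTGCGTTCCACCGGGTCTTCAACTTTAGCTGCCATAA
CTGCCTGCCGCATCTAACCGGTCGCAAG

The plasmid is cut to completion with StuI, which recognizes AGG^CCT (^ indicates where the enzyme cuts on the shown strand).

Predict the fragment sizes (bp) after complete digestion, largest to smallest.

190, 25, 15, 8 bp

StuI sites (AGGCCT) start at positions 90, 115, 123, 138.
StuI cuts after base 3 of each site, so after positions 92, 117, 125, 140.
Circular molecule, 4 cuts → 4 fragments:
  93–117 → 25 bp
  118–125 → 8 bp
  126–140 → 15 bp
  141–238 then 1–92 → 98 + 92 = 190 bp
Sorted largest to smallest: 190, 25, 15, 8 bp.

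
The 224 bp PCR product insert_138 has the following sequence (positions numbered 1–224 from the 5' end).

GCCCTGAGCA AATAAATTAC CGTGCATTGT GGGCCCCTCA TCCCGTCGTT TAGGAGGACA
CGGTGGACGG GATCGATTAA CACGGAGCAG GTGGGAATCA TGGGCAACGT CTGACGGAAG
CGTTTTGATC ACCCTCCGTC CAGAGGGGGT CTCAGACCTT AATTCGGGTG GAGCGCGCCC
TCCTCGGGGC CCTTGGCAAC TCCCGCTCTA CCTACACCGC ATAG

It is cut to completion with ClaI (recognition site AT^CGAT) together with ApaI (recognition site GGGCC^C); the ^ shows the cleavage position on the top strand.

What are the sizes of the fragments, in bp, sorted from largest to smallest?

118, 38, 35, 33 bp

The ClaI site (ATCGAT) starts at position 72.
ClaI cuts after base 2 of each site, so after position 73.
ApaI sites (GGGCCC) start at positions 31, 187.
ApaI cuts after base 5 of each site (before the last base), so after positions 35, 191.
Combined cut positions: 35, 73, 191.
Linear molecule, 3 cuts → 4 fragments:
  1–35 → 35 bp
  36–73 → 38 bp
  74–191 → 118 bp
  192–224 → 33 bp
Sorted largest to smallest: 118, 38, 35, 33 bp.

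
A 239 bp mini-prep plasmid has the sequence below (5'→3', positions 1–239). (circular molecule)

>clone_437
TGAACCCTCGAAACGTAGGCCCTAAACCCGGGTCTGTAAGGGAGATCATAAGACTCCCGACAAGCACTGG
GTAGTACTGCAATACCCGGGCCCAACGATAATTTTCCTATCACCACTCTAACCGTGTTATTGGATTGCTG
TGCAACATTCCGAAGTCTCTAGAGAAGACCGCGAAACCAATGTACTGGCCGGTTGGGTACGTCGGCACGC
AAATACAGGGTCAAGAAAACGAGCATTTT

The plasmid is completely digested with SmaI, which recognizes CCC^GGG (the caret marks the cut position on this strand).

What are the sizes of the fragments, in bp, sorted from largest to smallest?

SmaI sites (CCCGGG) start at positions 27, 85.
SmaI cuts after base 3 of each site, so after positions 29, 87.
Circular molecule, 2 cuts → 2 fragments:
  30–87 → 58 bp
  88–239 then 1–29 → 152 + 29 = 181 bp
Sorted largest to smallest: 181, 58 bp.

181, 58 bp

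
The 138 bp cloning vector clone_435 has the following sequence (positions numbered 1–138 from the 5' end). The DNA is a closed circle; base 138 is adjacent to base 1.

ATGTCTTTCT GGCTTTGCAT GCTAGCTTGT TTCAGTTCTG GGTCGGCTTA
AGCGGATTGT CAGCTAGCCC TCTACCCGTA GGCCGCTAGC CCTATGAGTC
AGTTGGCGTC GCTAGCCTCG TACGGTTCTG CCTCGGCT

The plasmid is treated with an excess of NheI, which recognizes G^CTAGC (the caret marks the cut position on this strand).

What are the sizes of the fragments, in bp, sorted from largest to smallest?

48, 42, 26, 22 bp

NheI sites (GCTAGC) start at positions 21, 63, 85, 111.
NheI cuts after the first base of each site, so after positions 21, 63, 85, 111.
Circular molecule, 4 cuts → 4 fragments:
  22–63 → 42 bp
  64–85 → 22 bp
  86–111 → 26 bp
  112–138 then 1–21 → 27 + 21 = 48 bp
Sorted largest to smallest: 48, 42, 26, 22 bp.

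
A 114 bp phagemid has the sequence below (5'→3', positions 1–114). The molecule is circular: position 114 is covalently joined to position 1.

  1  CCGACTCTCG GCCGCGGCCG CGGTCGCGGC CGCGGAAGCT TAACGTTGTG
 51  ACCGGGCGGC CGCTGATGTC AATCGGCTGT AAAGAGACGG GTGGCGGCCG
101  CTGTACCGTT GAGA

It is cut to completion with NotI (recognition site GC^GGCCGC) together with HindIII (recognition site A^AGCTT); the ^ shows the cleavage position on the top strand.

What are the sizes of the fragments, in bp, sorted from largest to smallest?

38, 34, 21, 12, 9 bp

NotI sites (GCGGCCGC) start at positions 14, 26, 56, 94.
NotI cuts after base 2 of each site, so after positions 15, 27, 57, 95.
The HindIII site (AAGCTT) starts at position 36.
HindIII cuts after the first base of each site, so after position 36.
Combined cut positions: 15, 27, 36, 57, 95.
Circular molecule, 5 cuts → 5 fragments:
  16–27 → 12 bp
  28–36 → 9 bp
  37–57 → 21 bp
  58–95 → 38 bp
  96–114 then 1–15 → 19 + 15 = 34 bp
Sorted largest to smallest: 38, 34, 21, 12, 9 bp.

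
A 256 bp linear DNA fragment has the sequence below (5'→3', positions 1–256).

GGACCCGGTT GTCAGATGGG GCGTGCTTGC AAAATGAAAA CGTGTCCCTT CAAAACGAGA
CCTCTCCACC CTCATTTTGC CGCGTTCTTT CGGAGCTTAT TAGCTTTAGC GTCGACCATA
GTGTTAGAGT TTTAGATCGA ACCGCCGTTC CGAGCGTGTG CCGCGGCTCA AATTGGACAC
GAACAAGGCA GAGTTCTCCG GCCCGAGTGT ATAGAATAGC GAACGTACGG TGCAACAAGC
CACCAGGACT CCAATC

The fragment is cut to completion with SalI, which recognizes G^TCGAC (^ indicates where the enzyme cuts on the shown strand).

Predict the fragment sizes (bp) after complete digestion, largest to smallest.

145, 111 bp

The SalI site (GTCGAC) starts at position 111.
SalI cuts after the first base of each site, so after position 111.
Linear molecule, 1 cut → 2 fragments:
  1–111 → 111 bp
  112–256 → 145 bp
Sorted largest to smallest: 145, 111 bp.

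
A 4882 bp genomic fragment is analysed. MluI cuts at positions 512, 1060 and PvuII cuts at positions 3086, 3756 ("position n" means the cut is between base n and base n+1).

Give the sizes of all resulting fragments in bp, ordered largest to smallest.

2026, 1126, 670, 548, 512 bp

Combined cut positions (sorted): 512, 1060, 3086, 3756.
Linear molecule, 4 cuts → 5 fragments:
  512 − 0 = 512 bp
  1060 − 512 = 548 bp
  3086 − 1060 = 2026 bp
  3756 − 3086 = 670 bp
  4882 − 3756 = 1126 bp
Sorted largest to smallest: 2026, 1126, 670, 548, 512 bp.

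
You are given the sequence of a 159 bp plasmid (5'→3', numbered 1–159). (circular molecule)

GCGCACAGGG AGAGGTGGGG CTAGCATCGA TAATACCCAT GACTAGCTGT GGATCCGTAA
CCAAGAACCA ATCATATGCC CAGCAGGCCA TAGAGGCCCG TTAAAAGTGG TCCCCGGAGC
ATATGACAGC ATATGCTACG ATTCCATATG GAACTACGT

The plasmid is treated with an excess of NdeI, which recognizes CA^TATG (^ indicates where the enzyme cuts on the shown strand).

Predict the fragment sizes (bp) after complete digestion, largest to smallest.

NdeI sites (CATATG) start at positions 73, 120, 130, 145.
NdeI cuts after base 2 of each site, so after positions 74, 121, 131, 146.
Circular molecule, 4 cuts → 4 fragments:
  75–121 → 47 bp
  122–131 → 10 bp
  132–146 → 15 bp
  147–159 then 1–74 → 13 + 74 = 87 bp
Sorted largest to smallest: 87, 47, 15, 10 bp.

87, 47, 15, 10 bp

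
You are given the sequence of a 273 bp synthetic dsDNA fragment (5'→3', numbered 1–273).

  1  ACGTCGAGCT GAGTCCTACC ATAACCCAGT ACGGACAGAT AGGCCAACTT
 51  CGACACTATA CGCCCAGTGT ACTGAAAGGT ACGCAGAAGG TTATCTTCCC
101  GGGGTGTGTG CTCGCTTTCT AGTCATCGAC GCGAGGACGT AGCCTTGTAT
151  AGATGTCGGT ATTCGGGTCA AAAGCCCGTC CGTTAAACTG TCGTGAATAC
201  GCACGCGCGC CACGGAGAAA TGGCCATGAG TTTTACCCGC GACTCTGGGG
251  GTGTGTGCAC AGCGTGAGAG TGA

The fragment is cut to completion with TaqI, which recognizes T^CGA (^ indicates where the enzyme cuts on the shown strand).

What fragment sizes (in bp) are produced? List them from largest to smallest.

147, 76, 46, 4 bp

TaqI sites (TCGA) start at positions 4, 50, 126.
TaqI cuts after the first base of each site, so after positions 4, 50, 126.
Linear molecule, 3 cuts → 4 fragments:
  1–4 → 4 bp
  5–50 → 46 bp
  51–126 → 76 bp
  127–273 → 147 bp
Sorted largest to smallest: 147, 76, 46, 4 bp.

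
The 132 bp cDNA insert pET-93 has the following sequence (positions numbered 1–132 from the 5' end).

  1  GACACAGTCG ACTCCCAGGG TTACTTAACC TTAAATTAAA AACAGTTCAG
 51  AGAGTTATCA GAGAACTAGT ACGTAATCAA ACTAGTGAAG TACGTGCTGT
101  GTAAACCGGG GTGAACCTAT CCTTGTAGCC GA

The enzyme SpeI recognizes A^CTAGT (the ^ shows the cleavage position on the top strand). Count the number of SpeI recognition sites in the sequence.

2

ACTAGT occurs starting at positions 65, 81.
SpeI cuts at 2 sites.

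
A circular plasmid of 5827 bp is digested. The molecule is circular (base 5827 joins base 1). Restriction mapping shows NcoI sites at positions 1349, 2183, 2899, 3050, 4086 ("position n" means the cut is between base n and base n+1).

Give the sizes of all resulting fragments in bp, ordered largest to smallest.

3090, 1036, 834, 716, 151 bp

Circular molecule, 5 cuts → 5 fragments:
  2183 − 1349 = 834 bp
  2899 − 2183 = 716 bp
  3050 − 2899 = 151 bp
  4086 − 3050 = 1036 bp
  wrap: 5827 − 4086 + 1349 = 3090 bp
Sorted largest to smallest: 3090, 1036, 834, 716, 151 bp.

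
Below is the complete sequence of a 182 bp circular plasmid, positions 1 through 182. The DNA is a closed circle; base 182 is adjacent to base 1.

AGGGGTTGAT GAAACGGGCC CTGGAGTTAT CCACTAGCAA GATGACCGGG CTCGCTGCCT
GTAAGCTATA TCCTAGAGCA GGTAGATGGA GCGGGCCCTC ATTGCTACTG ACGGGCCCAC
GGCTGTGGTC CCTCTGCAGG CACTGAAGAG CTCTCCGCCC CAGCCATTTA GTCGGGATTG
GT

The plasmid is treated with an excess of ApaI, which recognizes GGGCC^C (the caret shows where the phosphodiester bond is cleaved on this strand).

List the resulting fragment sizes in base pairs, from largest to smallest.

85, 77, 20 bp

ApaI sites (GGGCCC) start at positions 16, 93, 113.
ApaI cuts after base 5 of each site (before the last base), so after positions 20, 97, 117.
Circular molecule, 3 cuts → 3 fragments:
  21–97 → 77 bp
  98–117 → 20 bp
  118–182 then 1–20 → 65 + 20 = 85 bp
Sorted largest to smallest: 85, 77, 20 bp.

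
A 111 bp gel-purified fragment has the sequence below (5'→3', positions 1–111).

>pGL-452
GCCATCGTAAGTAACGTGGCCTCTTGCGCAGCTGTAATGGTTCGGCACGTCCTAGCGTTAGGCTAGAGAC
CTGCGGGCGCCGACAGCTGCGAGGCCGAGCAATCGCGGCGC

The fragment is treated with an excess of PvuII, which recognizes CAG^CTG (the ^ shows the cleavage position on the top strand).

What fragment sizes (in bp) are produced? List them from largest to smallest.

55, 31, 25 bp

PvuII sites (CAGCTG) start at positions 29, 84.
PvuII cuts after base 3 of each site, so after positions 31, 86.
Linear molecule, 2 cuts → 3 fragments:
  1–31 → 31 bp
  32–86 → 55 bp
  87–111 → 25 bp
Sorted largest to smallest: 55, 31, 25 bp.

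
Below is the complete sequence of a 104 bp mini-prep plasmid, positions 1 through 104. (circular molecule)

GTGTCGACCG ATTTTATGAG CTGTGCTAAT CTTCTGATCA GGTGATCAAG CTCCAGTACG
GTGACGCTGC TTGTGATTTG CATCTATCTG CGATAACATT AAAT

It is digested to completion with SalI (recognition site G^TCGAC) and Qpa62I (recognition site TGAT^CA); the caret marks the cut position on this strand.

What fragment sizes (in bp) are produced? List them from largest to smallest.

The SalI site (GTCGAC) starts at position 3.
SalI cuts after the first base of each site, so after position 3.
Qpa62I sites (TGATCA) start at positions 35, 43.
Qpa62I cuts after base 4 of each site, so after positions 38, 46.
Combined cut positions: 3, 38, 46.
Circular molecule, 3 cuts → 3 fragments:
  4–38 → 35 bp
  39–46 → 8 bp
  47–104 then 1–3 → 58 + 3 = 61 bp
Sorted largest to smallest: 61, 35, 8 bp.

61, 35, 8 bp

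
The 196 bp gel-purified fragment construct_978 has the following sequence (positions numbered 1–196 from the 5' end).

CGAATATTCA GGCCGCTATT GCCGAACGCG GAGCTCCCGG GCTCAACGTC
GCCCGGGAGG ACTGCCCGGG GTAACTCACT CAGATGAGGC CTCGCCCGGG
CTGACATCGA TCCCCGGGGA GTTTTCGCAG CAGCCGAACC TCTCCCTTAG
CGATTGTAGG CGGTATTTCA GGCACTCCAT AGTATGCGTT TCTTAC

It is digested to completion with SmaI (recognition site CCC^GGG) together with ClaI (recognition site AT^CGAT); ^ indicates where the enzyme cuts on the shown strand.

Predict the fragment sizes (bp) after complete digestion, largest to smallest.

SmaI sites (CCCGGG) start at positions 36, 52, 65, 95, 113.
SmaI cuts after base 3 of each site, so after positions 38, 54, 67, 97, 115.
The ClaI site (ATCGAT) starts at position 106.
ClaI cuts after base 2 of each site, so after position 107.
Combined cut positions: 38, 54, 67, 97, 107, 115.
Linear molecule, 6 cuts → 7 fragments:
  1–38 → 38 bp
  39–54 → 16 bp
  55–67 → 13 bp
  68–97 → 30 bp
  98–107 → 10 bp
  108–115 → 8 bp
  116–196 → 81 bp
Sorted largest to smallest: 81, 38, 30, 16, 13, 10, 8 bp.

81, 38, 30, 16, 13, 10, 8 bp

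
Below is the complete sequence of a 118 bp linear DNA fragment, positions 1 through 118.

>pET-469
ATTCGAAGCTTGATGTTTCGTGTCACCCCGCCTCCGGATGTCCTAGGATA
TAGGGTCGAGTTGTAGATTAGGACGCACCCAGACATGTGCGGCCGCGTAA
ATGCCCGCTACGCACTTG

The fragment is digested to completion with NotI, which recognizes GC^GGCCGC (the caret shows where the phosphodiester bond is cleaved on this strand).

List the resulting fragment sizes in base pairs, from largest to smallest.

90, 28 bp

The NotI site (GCGGCCGC) starts at position 89.
NotI cuts after base 2 of each site, so after position 90.
Linear molecule, 1 cut → 2 fragments:
  1–90 → 90 bp
  91–118 → 28 bp
Sorted largest to smallest: 90, 28 bp.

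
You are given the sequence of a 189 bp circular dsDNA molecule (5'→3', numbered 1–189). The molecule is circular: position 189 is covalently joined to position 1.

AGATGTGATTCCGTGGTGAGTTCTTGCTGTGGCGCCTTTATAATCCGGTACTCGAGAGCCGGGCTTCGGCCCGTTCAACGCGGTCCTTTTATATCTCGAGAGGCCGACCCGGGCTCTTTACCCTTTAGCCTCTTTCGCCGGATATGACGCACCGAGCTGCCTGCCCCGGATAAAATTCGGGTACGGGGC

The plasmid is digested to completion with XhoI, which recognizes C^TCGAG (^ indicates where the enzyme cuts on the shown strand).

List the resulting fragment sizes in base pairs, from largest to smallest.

XhoI sites (CTCGAG) start at positions 51, 95.
XhoI cuts after the first base of each site, so after positions 51, 95.
Circular molecule, 2 cuts → 2 fragments:
  52–95 → 44 bp
  96–189 then 1–51 → 94 + 51 = 145 bp
Sorted largest to smallest: 145, 44 bp.

145, 44 bp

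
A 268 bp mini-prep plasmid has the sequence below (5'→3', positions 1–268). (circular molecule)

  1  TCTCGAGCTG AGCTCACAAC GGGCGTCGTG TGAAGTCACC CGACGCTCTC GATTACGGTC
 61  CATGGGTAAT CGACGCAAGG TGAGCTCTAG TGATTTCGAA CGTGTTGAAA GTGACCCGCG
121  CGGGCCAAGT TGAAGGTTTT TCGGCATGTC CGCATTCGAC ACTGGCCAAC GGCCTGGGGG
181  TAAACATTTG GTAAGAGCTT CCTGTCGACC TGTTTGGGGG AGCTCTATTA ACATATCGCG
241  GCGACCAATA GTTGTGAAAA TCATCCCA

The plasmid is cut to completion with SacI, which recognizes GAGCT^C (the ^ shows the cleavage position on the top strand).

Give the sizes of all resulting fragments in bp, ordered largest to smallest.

SacI sites (GAGCTC) start at positions 10, 82, 220.
SacI cuts after base 5 of each site (before the last base), so after positions 14, 86, 224.
Circular molecule, 3 cuts → 3 fragments:
  15–86 → 72 bp
  87–224 → 138 bp
  225–268 then 1–14 → 44 + 14 = 58 bp
Sorted largest to smallest: 138, 72, 58 bp.

138, 72, 58 bp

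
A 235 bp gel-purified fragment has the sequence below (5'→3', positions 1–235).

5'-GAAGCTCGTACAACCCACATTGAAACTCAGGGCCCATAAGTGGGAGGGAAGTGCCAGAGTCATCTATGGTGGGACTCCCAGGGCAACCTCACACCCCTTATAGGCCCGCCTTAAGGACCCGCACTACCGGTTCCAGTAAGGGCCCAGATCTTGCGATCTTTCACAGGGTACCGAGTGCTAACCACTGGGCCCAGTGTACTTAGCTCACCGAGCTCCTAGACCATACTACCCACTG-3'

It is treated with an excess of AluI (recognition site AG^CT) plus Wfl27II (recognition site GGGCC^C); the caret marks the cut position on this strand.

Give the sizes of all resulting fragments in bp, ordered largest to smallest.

110, 47, 30, 23, 12, 9, 4 bp

AluI sites (AGCT) start at positions 3, 202, 211.
AluI cuts after base 2 of each site, so after positions 4, 203, 212.
Wfl27II sites (GGGCCC) start at positions 30, 140, 187.
Wfl27II cuts after base 5 of each site (before the last base), so after positions 34, 144, 191.
Combined cut positions: 4, 34, 144, 191, 203, 212.
Linear molecule, 6 cuts → 7 fragments:
  1–4 → 4 bp
  5–34 → 30 bp
  35–144 → 110 bp
  145–191 → 47 bp
  192–203 → 12 bp
  204–212 → 9 bp
  213–235 → 23 bp
Sorted largest to smallest: 110, 47, 30, 23, 12, 9, 4 bp.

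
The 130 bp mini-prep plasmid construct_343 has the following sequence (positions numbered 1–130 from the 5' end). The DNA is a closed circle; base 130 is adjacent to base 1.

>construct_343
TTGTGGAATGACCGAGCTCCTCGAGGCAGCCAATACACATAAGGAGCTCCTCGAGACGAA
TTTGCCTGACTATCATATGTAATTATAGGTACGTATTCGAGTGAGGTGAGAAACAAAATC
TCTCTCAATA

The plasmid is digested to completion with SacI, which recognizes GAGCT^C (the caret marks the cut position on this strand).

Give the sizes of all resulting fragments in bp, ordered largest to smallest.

SacI sites (GAGCTC) start at positions 14, 44.
SacI cuts after base 5 of each site (before the last base), so after positions 18, 48.
Circular molecule, 2 cuts → 2 fragments:
  19–48 → 30 bp
  49–130 then 1–18 → 82 + 18 = 100 bp
Sorted largest to smallest: 100, 30 bp.

100, 30 bp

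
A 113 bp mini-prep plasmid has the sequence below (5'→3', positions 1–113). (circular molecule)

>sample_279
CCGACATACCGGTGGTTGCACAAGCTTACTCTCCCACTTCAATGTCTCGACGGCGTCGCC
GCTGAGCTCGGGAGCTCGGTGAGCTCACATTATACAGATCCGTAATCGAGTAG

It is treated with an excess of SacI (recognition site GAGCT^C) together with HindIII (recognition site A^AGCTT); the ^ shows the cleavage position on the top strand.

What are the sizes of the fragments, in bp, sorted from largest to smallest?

50, 46, 9, 8 bp

SacI sites (GAGCTC) start at positions 64, 72, 81.
SacI cuts after base 5 of each site (before the last base), so after positions 68, 76, 85.
The HindIII site (AAGCTT) starts at position 22.
HindIII cuts after the first base of each site, so after position 22.
Combined cut positions: 22, 68, 76, 85.
Circular molecule, 4 cuts → 4 fragments:
  23–68 → 46 bp
  69–76 → 8 bp
  77–85 → 9 bp
  86–113 then 1–22 → 28 + 22 = 50 bp
Sorted largest to smallest: 50, 46, 9, 8 bp.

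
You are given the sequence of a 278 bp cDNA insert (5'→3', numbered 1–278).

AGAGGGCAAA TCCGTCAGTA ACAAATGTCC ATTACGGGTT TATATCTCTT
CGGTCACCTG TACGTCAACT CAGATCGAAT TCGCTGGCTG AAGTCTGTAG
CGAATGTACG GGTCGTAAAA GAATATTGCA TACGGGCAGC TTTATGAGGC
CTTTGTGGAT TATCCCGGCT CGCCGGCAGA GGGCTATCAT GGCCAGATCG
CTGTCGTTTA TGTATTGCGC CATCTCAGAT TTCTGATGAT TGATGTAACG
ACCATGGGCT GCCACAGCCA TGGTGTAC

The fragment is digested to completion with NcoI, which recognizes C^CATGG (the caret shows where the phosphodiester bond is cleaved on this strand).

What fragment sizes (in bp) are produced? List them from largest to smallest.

NcoI sites (CCATGG) start at positions 252, 268.
NcoI cuts after the first base of each site, so after positions 252, 268.
Linear molecule, 2 cuts → 3 fragments:
  1–252 → 252 bp
  253–268 → 16 bp
  269–278 → 10 bp
Sorted largest to smallest: 252, 16, 10 bp.

252, 16, 10 bp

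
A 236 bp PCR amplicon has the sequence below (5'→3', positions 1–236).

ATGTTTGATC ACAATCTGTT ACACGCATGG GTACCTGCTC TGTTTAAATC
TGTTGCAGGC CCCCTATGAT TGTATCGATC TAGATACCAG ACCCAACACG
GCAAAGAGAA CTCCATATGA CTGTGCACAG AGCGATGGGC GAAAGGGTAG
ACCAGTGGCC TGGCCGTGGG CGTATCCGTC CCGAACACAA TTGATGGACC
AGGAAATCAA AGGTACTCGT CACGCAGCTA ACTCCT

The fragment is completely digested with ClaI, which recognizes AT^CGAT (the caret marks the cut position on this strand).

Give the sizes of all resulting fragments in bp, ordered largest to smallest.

The ClaI site (ATCGAT) starts at position 74.
ClaI cuts after base 2 of each site, so after position 75.
Linear molecule, 1 cut → 2 fragments:
  1–75 → 75 bp
  76–236 → 161 bp
Sorted largest to smallest: 161, 75 bp.

161, 75 bp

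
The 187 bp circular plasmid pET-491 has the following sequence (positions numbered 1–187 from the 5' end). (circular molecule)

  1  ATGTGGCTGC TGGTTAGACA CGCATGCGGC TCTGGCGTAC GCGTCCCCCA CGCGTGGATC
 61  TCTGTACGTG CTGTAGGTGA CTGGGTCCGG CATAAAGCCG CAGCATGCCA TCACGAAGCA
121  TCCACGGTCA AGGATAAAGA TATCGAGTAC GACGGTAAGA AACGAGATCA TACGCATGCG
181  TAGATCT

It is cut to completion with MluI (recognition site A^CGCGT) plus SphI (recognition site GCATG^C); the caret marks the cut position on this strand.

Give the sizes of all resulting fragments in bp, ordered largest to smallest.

MluI sites (ACGCGT) start at positions 39, 50.
MluI cuts after the first base of each site, so after positions 39, 50.
SphI sites (GCATGC) start at positions 22, 103, 174.
SphI cuts after base 5 of each site (before the last base), so after positions 26, 107, 178.
Combined cut positions: 26, 39, 50, 107, 178.
Circular molecule, 5 cuts → 5 fragments:
  27–39 → 13 bp
  40–50 → 11 bp
  51–107 → 57 bp
  108–178 → 71 bp
  179–187 then 1–26 → 9 + 26 = 35 bp
Sorted largest to smallest: 71, 57, 35, 13, 11 bp.

71, 57, 35, 13, 11 bp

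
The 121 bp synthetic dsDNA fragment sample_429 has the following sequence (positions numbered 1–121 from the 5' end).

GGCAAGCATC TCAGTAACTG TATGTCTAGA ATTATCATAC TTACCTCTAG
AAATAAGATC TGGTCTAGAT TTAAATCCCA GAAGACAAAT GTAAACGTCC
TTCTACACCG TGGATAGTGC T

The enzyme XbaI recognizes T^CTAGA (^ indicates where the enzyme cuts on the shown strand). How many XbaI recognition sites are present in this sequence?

3

TCTAGA occurs starting at positions 25, 46, 64.
XbaI cuts at 3 sites.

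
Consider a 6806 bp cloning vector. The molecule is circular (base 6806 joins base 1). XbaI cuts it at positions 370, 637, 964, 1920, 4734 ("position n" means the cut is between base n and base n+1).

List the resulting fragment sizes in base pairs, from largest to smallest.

Circular molecule, 5 cuts → 5 fragments:
  637 − 370 = 267 bp
  964 − 637 = 327 bp
  1920 − 964 = 956 bp
  4734 − 1920 = 2814 bp
  wrap: 6806 − 4734 + 370 = 2442 bp
Sorted largest to smallest: 2814, 2442, 956, 327, 267 bp.

2814, 2442, 956, 327, 267 bp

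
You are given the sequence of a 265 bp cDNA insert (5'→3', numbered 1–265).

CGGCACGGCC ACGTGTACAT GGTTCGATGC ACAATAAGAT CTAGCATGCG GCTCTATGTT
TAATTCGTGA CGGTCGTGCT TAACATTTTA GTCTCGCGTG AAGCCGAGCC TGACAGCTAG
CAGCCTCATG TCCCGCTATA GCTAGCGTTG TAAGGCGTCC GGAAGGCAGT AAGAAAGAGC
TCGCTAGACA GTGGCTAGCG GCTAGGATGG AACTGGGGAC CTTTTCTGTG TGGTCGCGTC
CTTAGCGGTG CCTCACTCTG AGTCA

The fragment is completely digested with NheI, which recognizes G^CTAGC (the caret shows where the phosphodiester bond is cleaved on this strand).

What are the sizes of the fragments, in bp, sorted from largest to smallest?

NheI sites (GCTAGC) start at positions 116, 141, 194.
NheI cuts after the first base of each site, so after positions 116, 141, 194.
Linear molecule, 3 cuts → 4 fragments:
  1–116 → 116 bp
  117–141 → 25 bp
  142–194 → 53 bp
  195–265 → 71 bp
Sorted largest to smallest: 116, 71, 53, 25 bp.

116, 71, 53, 25 bp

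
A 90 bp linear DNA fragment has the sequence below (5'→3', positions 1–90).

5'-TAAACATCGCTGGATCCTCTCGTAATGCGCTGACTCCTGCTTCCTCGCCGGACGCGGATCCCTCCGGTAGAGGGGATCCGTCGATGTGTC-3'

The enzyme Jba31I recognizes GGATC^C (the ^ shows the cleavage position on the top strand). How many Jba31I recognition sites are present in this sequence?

3

GGATCC occurs starting at positions 12, 56, 74.
Jba31I cuts at 3 sites.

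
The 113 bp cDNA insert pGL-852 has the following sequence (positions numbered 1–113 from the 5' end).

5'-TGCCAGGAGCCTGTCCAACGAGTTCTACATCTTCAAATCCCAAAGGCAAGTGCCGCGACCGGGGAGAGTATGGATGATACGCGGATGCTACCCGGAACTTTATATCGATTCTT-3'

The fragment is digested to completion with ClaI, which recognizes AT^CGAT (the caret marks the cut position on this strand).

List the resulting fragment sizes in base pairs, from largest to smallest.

105, 8 bp

The ClaI site (ATCGAT) starts at position 104.
ClaI cuts after base 2 of each site, so after position 105.
Linear molecule, 1 cut → 2 fragments:
  1–105 → 105 bp
  106–113 → 8 bp
Sorted largest to smallest: 105, 8 bp.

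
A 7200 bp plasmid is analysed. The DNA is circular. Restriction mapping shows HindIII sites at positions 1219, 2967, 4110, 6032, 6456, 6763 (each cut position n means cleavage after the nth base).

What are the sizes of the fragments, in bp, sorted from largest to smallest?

Circular molecule, 6 cuts → 6 fragments:
  2967 − 1219 = 1748 bp
  4110 − 2967 = 1143 bp
  6032 − 4110 = 1922 bp
  6456 − 6032 = 424 bp
  6763 − 6456 = 307 bp
  wrap: 7200 − 6763 + 1219 = 1656 bp
Sorted largest to smallest: 1922, 1748, 1656, 1143, 424, 307 bp.

1922, 1748, 1656, 1143, 424, 307 bp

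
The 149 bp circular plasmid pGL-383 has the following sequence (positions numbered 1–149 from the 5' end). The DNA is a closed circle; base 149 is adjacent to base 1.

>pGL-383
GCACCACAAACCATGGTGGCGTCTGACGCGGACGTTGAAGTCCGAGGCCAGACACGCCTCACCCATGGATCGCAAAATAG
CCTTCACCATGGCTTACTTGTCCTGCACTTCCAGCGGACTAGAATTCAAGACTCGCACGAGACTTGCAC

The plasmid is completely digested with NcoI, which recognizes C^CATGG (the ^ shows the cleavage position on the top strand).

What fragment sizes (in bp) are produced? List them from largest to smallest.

NcoI sites (CCATGG) start at positions 11, 63, 87.
NcoI cuts after the first base of each site, so after positions 11, 63, 87.
Circular molecule, 3 cuts → 3 fragments:
  12–63 → 52 bp
  64–87 → 24 bp
  88–149 then 1–11 → 62 + 11 = 73 bp
Sorted largest to smallest: 73, 52, 24 bp.

73, 52, 24 bp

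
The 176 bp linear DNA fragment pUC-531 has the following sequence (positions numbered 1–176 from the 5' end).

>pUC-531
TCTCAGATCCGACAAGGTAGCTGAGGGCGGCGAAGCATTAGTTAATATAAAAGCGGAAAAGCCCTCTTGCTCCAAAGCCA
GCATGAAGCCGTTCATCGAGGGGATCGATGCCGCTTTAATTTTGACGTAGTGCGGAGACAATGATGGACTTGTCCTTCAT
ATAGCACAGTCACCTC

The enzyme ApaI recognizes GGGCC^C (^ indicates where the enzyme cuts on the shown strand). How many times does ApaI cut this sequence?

No occurrence of GGGCCC is present in the sequence.
ApaI does not cut: 0 sites.

0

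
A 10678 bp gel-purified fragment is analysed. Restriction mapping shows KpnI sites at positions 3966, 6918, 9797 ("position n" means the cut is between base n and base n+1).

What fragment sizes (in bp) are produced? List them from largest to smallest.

Linear molecule, 3 cuts → 4 fragments:
  3966 − 0 = 3966 bp
  6918 − 3966 = 2952 bp
  9797 − 6918 = 2879 bp
  10678 − 9797 = 881 bp
Sorted largest to smallest: 3966, 2952, 2879, 881 bp.

3966, 2952, 2879, 881 bp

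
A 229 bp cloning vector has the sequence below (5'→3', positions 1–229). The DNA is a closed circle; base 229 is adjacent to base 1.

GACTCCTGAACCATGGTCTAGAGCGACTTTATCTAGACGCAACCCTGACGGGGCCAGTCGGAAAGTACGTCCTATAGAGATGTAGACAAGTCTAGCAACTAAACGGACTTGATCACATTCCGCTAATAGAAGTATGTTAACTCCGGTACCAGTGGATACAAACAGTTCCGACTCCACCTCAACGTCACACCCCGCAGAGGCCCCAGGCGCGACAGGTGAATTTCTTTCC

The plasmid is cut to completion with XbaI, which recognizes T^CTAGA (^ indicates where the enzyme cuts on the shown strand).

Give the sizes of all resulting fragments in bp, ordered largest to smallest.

214, 15 bp

XbaI sites (TCTAGA) start at positions 17, 32.
XbaI cuts after the first base of each site, so after positions 17, 32.
Circular molecule, 2 cuts → 2 fragments:
  18–32 → 15 bp
  33–229 then 1–17 → 197 + 17 = 214 bp
Sorted largest to smallest: 214, 15 bp.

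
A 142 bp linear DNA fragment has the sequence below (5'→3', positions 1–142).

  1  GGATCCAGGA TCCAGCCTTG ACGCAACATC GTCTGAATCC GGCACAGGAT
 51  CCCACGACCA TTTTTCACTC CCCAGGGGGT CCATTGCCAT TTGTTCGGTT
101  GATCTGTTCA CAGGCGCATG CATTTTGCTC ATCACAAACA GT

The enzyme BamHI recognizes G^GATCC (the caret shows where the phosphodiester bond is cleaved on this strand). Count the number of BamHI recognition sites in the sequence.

GGATCC occurs starting at positions 1, 8, 47.
BamHI cuts at 3 sites.

3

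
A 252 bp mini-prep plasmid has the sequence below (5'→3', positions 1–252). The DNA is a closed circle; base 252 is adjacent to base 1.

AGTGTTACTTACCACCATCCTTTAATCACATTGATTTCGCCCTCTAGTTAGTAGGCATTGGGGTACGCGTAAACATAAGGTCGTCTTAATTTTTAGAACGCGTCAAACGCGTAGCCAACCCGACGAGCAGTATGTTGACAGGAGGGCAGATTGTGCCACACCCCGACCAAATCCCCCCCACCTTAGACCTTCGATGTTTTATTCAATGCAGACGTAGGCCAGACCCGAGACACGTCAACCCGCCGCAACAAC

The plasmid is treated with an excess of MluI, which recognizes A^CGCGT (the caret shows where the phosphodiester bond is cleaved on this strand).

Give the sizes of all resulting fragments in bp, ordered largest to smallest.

MluI sites (ACGCGT) start at positions 65, 98, 107.
MluI cuts after the first base of each site, so after positions 65, 98, 107.
Circular molecule, 3 cuts → 3 fragments:
  66–98 → 33 bp
  99–107 → 9 bp
  108–252 then 1–65 → 145 + 65 = 210 bp
Sorted largest to smallest: 210, 33, 9 bp.

210, 33, 9 bp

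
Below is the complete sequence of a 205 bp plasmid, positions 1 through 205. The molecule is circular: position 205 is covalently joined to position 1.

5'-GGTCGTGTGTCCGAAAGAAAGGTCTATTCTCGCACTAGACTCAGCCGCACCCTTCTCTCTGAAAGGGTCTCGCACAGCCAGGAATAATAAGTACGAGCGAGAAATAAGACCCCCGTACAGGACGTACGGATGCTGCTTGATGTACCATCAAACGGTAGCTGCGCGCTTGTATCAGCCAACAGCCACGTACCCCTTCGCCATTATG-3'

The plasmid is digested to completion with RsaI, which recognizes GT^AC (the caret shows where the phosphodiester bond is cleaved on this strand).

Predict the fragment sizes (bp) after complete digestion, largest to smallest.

109, 45, 24, 18, 9 bp

RsaI sites (GTAC) start at positions 91, 115, 124, 142, 187.
RsaI cuts after base 2 of each site, so after positions 92, 116, 125, 143, 188.
Circular molecule, 5 cuts → 5 fragments:
  93–116 → 24 bp
  117–125 → 9 bp
  126–143 → 18 bp
  144–188 → 45 bp
  189–205 then 1–92 → 17 + 92 = 109 bp
Sorted largest to smallest: 109, 45, 24, 18, 9 bp.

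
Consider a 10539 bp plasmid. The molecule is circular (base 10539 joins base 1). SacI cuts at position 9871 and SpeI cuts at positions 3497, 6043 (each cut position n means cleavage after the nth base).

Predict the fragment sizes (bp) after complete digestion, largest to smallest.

Combined cut positions (sorted): 3497, 6043, 9871.
Circular molecule, 3 cuts → 3 fragments:
  6043 − 3497 = 2546 bp
  9871 − 6043 = 3828 bp
  wrap: 10539 − 9871 + 3497 = 4165 bp
Sorted largest to smallest: 4165, 3828, 2546 bp.

4165, 3828, 2546 bp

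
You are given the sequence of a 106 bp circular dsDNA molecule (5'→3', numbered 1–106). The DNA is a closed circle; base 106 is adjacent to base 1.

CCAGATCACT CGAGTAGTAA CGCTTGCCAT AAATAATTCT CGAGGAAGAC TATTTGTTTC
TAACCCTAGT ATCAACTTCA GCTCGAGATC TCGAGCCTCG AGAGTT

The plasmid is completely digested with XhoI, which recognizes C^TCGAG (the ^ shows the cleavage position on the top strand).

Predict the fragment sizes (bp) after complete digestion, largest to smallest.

43, 30, 18, 8, 7 bp

XhoI sites (CTCGAG) start at positions 9, 39, 82, 90, 97.
XhoI cuts after the first base of each site, so after positions 9, 39, 82, 90, 97.
Circular molecule, 5 cuts → 5 fragments:
  10–39 → 30 bp
  40–82 → 43 bp
  83–90 → 8 bp
  91–97 → 7 bp
  98–106 then 1–9 → 9 + 9 = 18 bp
Sorted largest to smallest: 43, 30, 18, 8, 7 bp.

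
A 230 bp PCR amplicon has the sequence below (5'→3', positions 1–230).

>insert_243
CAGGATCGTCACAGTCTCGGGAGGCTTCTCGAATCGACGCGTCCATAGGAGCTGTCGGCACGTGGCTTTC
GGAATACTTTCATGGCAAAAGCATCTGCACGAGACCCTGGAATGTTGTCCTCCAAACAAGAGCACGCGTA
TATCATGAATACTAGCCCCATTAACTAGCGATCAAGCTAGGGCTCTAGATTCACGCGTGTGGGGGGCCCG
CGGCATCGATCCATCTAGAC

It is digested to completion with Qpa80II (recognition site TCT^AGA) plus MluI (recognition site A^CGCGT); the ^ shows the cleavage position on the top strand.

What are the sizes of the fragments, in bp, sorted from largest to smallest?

Qpa80II sites (TCTAGA) start at positions 184, 224.
Qpa80II cuts after base 3 of each site, so after positions 186, 226.
MluI sites (ACGCGT) start at positions 37, 134, 193.
MluI cuts after the first base of each site, so after positions 37, 134, 193.
Combined cut positions: 37, 134, 186, 193, 226.
Linear molecule, 5 cuts → 6 fragments:
  1–37 → 37 bp
  38–134 → 97 bp
  135–186 → 52 bp
  187–193 → 7 bp
  194–226 → 33 bp
  227–230 → 4 bp
Sorted largest to smallest: 97, 52, 37, 33, 7, 4 bp.

97, 52, 37, 33, 7, 4 bp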